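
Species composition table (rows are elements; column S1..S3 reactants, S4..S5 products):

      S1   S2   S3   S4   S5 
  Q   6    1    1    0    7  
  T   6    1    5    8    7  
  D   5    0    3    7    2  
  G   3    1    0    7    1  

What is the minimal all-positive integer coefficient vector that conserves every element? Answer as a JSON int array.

Coefficients: [1, 6, 2, 1, 2]

Q: 1·6+6·1+2·1 = 14 | 1·0+2·7 = 14
T: 1·6+6·1+2·5 = 22 | 1·8+2·7 = 22
D: 1·5+6·0+2·3 = 11 | 1·7+2·2 = 11
G: 1·3+6·1+2·0 = 9 | 1·7+2·1 = 9
gcd(1,6,2,1,2) = 1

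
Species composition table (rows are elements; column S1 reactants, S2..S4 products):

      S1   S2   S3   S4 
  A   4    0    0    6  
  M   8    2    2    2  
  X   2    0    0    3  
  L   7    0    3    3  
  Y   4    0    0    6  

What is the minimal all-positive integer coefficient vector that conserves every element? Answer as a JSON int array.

Coefficients: [3, 5, 5, 2]

A: 3·4 = 12 | 5·0+5·0+2·6 = 12
M: 3·8 = 24 | 5·2+5·2+2·2 = 24
X: 3·2 = 6 | 5·0+5·0+2·3 = 6
L: 3·7 = 21 | 5·0+5·3+2·3 = 21
Y: 3·4 = 12 | 5·0+5·0+2·6 = 12
gcd(3,5,5,2) = 1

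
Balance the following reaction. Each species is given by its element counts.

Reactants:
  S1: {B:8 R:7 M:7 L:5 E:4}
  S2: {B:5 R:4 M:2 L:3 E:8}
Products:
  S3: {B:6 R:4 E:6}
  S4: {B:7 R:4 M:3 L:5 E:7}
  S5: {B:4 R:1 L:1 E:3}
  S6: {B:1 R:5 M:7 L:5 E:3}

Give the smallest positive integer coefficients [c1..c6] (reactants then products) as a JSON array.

Coefficients: [3, 5, 3, 1, 5, 4]

B: 3·8+5·5 = 49 | 3·6+1·7+5·4+4·1 = 49
R: 3·7+5·4 = 41 | 3·4+1·4+5·1+4·5 = 41
M: 3·7+5·2 = 31 | 3·0+1·3+5·0+4·7 = 31
L: 3·5+5·3 = 30 | 3·0+1·5+5·1+4·5 = 30
E: 3·4+5·8 = 52 | 3·6+1·7+5·3+4·3 = 52
gcd(3,5,3,1,5,4) = 1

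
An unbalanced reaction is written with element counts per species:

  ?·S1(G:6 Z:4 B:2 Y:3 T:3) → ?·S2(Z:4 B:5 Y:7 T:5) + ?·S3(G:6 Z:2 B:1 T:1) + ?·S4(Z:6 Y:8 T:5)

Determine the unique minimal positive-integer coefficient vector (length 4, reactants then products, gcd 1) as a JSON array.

Coefficients: [5, 1, 5, 1]

G: 5·6 = 30 | 1·0+5·6+1·0 = 30
Z: 5·4 = 20 | 1·4+5·2+1·6 = 20
B: 5·2 = 10 | 1·5+5·1+1·0 = 10
Y: 5·3 = 15 | 1·7+5·0+1·8 = 15
T: 5·3 = 15 | 1·5+5·1+1·5 = 15
gcd(5,1,5,1) = 1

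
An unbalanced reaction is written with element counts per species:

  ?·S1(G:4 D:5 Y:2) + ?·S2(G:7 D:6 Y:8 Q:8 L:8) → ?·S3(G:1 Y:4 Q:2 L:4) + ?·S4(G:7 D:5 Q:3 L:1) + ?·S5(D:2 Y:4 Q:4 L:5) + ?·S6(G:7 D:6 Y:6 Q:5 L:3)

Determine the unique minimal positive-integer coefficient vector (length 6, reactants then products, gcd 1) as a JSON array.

G: 1·4+6·7 = 46 | 4·1+3·7+4·0+3·7 = 46
D: 1·5+6·6 = 41 | 4·0+3·5+4·2+3·6 = 41
Y: 1·2+6·8 = 50 | 4·4+3·0+4·4+3·6 = 50
Q: 1·0+6·8 = 48 | 4·2+3·3+4·4+3·5 = 48
L: 1·0+6·8 = 48 | 4·4+3·1+4·5+3·3 = 48
gcd(1,6,4,3,4,3) = 1

Coefficients: [1, 6, 4, 3, 4, 3]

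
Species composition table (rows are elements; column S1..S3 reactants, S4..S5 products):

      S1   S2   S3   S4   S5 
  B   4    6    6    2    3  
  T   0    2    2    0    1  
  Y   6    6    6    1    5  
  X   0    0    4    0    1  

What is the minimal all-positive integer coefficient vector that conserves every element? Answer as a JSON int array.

Coefficients: [2, 1, 1, 4, 4]

B: 2·4+1·6+1·6 = 20 | 4·2+4·3 = 20
T: 2·0+1·2+1·2 = 4 | 4·0+4·1 = 4
Y: 2·6+1·6+1·6 = 24 | 4·1+4·5 = 24
X: 2·0+1·0+1·4 = 4 | 4·0+4·1 = 4
gcd(2,1,1,4,4) = 1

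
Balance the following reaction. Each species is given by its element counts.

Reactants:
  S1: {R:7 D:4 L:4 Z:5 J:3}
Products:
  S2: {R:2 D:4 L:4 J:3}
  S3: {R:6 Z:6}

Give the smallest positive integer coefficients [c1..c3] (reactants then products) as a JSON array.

R: 6·7 = 42 | 6·2+5·6 = 42
D: 6·4 = 24 | 6·4+5·0 = 24
L: 6·4 = 24 | 6·4+5·0 = 24
Z: 6·5 = 30 | 6·0+5·6 = 30
J: 6·3 = 18 | 6·3+5·0 = 18
gcd(6,6,5) = 1

Coefficients: [6, 6, 5]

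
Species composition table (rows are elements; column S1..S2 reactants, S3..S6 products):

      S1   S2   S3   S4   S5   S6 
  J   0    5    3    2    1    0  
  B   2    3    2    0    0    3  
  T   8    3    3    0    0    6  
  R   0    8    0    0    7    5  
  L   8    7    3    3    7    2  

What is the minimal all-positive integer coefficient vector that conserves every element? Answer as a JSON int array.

J: 3·0+6·5 = 30 | 6·3+4·2+4·1+4·0 = 30
B: 3·2+6·3 = 24 | 6·2+4·0+4·0+4·3 = 24
T: 3·8+6·3 = 42 | 6·3+4·0+4·0+4·6 = 42
R: 3·0+6·8 = 48 | 6·0+4·0+4·7+4·5 = 48
L: 3·8+6·7 = 66 | 6·3+4·3+4·7+4·2 = 66
gcd(3,6,6,4,4,4) = 1

Coefficients: [3, 6, 6, 4, 4, 4]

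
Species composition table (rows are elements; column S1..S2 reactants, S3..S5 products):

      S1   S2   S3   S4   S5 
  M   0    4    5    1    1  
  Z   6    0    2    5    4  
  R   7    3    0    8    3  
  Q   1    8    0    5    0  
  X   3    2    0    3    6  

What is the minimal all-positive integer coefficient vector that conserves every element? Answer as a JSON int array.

Coefficients: [6, 3, 1, 6, 1]

M: 6·0+3·4 = 12 | 1·5+6·1+1·1 = 12
Z: 6·6+3·0 = 36 | 1·2+6·5+1·4 = 36
R: 6·7+3·3 = 51 | 1·0+6·8+1·3 = 51
Q: 6·1+3·8 = 30 | 1·0+6·5+1·0 = 30
X: 6·3+3·2 = 24 | 1·0+6·3+1·6 = 24
gcd(6,3,1,6,1) = 1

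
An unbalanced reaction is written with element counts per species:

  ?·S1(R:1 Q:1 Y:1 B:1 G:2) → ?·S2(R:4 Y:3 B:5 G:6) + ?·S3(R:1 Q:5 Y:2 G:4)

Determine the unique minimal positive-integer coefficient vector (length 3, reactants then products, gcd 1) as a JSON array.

R: 5·1 = 5 | 1·4+1·1 = 5
Q: 5·1 = 5 | 1·0+1·5 = 5
Y: 5·1 = 5 | 1·3+1·2 = 5
B: 5·1 = 5 | 1·5+1·0 = 5
G: 5·2 = 10 | 1·6+1·4 = 10
gcd(5,1,1) = 1

Coefficients: [5, 1, 1]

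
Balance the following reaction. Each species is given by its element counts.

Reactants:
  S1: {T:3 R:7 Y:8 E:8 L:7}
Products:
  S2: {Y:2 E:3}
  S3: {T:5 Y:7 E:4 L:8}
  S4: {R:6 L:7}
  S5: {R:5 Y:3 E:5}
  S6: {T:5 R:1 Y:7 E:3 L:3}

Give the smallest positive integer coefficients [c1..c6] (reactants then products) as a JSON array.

T: 5·3 = 15 | 5·0+1·5+3·0+3·0+2·5 = 15
R: 5·7 = 35 | 5·0+1·0+3·6+3·5+2·1 = 35
Y: 5·8 = 40 | 5·2+1·7+3·0+3·3+2·7 = 40
E: 5·8 = 40 | 5·3+1·4+3·0+3·5+2·3 = 40
L: 5·7 = 35 | 5·0+1·8+3·7+3·0+2·3 = 35
gcd(5,5,1,3,3,2) = 1

Coefficients: [5, 5, 1, 3, 3, 2]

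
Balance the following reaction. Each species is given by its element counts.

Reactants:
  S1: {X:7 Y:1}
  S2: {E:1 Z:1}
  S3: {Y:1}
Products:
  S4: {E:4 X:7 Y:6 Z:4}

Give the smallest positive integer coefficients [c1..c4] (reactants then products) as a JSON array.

E: 1·0+4·1+5·0 = 4 | 1·4 = 4
X: 1·7+4·0+5·0 = 7 | 1·7 = 7
Y: 1·1+4·0+5·1 = 6 | 1·6 = 6
Z: 1·0+4·1+5·0 = 4 | 1·4 = 4
gcd(1,4,5,1) = 1

Coefficients: [1, 4, 5, 1]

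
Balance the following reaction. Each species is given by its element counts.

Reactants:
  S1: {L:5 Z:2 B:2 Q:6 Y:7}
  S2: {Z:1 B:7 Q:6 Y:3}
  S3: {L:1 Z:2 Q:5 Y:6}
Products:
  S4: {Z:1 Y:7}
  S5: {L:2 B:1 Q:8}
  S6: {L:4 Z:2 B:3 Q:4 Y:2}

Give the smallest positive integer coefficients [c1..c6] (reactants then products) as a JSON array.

L: 4·5+1·0+2·1 = 22 | 5·0+3·2+4·4 = 22
Z: 4·2+1·1+2·2 = 13 | 5·1+3·0+4·2 = 13
B: 4·2+1·7+2·0 = 15 | 5·0+3·1+4·3 = 15
Q: 4·6+1·6+2·5 = 40 | 5·0+3·8+4·4 = 40
Y: 4·7+1·3+2·6 = 43 | 5·7+3·0+4·2 = 43
gcd(4,1,2,5,3,4) = 1

Coefficients: [4, 1, 2, 5, 3, 4]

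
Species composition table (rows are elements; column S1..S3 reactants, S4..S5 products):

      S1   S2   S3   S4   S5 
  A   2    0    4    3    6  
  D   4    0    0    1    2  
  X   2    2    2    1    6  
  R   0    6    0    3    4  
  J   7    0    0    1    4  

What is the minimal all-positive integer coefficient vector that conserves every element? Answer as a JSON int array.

Coefficients: [2, 3, 5, 2, 3]

A: 2·2+3·0+5·4 = 24 | 2·3+3·6 = 24
D: 2·4+3·0+5·0 = 8 | 2·1+3·2 = 8
X: 2·2+3·2+5·2 = 20 | 2·1+3·6 = 20
R: 2·0+3·6+5·0 = 18 | 2·3+3·4 = 18
J: 2·7+3·0+5·0 = 14 | 2·1+3·4 = 14
gcd(2,3,5,2,3) = 1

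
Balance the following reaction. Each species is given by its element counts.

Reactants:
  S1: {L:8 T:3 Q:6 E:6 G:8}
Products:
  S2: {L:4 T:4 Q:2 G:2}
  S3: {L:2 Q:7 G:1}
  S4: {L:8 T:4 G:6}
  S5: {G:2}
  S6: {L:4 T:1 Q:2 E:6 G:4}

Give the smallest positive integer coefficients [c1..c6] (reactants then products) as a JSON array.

Coefficients: [4, 1, 2, 1, 3, 4]

L: 4·8 = 32 | 1·4+2·2+1·8+3·0+4·4 = 32
T: 4·3 = 12 | 1·4+2·0+1·4+3·0+4·1 = 12
Q: 4·6 = 24 | 1·2+2·7+1·0+3·0+4·2 = 24
E: 4·6 = 24 | 1·0+2·0+1·0+3·0+4·6 = 24
G: 4·8 = 32 | 1·2+2·1+1·6+3·2+4·4 = 32
gcd(4,1,2,1,3,4) = 1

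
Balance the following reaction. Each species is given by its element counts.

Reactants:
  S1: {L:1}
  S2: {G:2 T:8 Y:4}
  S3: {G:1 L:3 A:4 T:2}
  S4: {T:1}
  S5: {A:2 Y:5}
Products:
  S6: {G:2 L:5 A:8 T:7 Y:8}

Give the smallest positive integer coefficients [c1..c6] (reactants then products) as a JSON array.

G: 3·0+1·2+4·1+5·0+4·0 = 6 | 3·2 = 6
L: 3·1+1·0+4·3+5·0+4·0 = 15 | 3·5 = 15
A: 3·0+1·0+4·4+5·0+4·2 = 24 | 3·8 = 24
T: 3·0+1·8+4·2+5·1+4·0 = 21 | 3·7 = 21
Y: 3·0+1·4+4·0+5·0+4·5 = 24 | 3·8 = 24
gcd(3,1,4,5,4,3) = 1

Coefficients: [3, 1, 4, 5, 4, 3]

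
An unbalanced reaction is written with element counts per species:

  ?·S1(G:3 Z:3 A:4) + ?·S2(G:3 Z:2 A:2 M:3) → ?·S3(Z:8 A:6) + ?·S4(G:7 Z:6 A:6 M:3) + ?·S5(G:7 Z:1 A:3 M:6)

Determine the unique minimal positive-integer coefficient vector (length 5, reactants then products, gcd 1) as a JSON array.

Coefficients: [2, 5, 1, 1, 2]

G: 2·3+5·3 = 21 | 1·0+1·7+2·7 = 21
Z: 2·3+5·2 = 16 | 1·8+1·6+2·1 = 16
A: 2·4+5·2 = 18 | 1·6+1·6+2·3 = 18
M: 2·0+5·3 = 15 | 1·0+1·3+2·6 = 15
gcd(2,5,1,1,2) = 1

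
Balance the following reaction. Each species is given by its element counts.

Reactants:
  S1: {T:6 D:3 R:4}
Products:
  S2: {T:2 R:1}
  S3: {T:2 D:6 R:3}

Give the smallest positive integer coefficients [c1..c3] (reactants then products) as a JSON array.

T: 2·6 = 12 | 5·2+1·2 = 12
D: 2·3 = 6 | 5·0+1·6 = 6
R: 2·4 = 8 | 5·1+1·3 = 8
gcd(2,5,1) = 1

Coefficients: [2, 5, 1]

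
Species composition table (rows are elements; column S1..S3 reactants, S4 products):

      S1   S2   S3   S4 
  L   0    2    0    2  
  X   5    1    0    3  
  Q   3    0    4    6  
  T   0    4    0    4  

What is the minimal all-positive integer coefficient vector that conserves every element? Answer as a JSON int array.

L: 2·0+5·2+6·0 = 10 | 5·2 = 10
X: 2·5+5·1+6·0 = 15 | 5·3 = 15
Q: 2·3+5·0+6·4 = 30 | 5·6 = 30
T: 2·0+5·4+6·0 = 20 | 5·4 = 20
gcd(2,5,6,5) = 1

Coefficients: [2, 5, 6, 5]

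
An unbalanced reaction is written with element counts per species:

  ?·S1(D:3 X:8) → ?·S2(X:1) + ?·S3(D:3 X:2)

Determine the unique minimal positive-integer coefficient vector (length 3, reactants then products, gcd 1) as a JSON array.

Coefficients: [1, 6, 1]

D: 1·3 = 3 | 6·0+1·3 = 3
X: 1·8 = 8 | 6·1+1·2 = 8
gcd(1,6,1) = 1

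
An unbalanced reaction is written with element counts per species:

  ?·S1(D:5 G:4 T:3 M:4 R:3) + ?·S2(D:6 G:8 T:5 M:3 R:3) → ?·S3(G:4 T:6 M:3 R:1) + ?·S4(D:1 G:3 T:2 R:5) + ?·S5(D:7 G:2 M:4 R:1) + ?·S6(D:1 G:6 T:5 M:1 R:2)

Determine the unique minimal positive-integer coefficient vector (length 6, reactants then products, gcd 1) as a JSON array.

D: 5·5+4·6 = 49 | 1·0+2·1+6·7+5·1 = 49
G: 5·4+4·8 = 52 | 1·4+2·3+6·2+5·6 = 52
T: 5·3+4·5 = 35 | 1·6+2·2+6·0+5·5 = 35
M: 5·4+4·3 = 32 | 1·3+2·0+6·4+5·1 = 32
R: 5·3+4·3 = 27 | 1·1+2·5+6·1+5·2 = 27
gcd(5,4,1,2,6,5) = 1

Coefficients: [5, 4, 1, 2, 6, 5]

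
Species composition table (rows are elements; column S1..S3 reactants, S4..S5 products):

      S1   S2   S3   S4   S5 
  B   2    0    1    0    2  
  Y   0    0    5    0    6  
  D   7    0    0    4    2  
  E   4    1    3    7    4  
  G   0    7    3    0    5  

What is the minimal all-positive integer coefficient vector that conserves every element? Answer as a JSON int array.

B: 2·2+1·0+6·1 = 10 | 1·0+5·2 = 10
Y: 2·0+1·0+6·5 = 30 | 1·0+5·6 = 30
D: 2·7+1·0+6·0 = 14 | 1·4+5·2 = 14
E: 2·4+1·1+6·3 = 27 | 1·7+5·4 = 27
G: 2·0+1·7+6·3 = 25 | 1·0+5·5 = 25
gcd(2,1,6,1,5) = 1

Coefficients: [2, 1, 6, 1, 5]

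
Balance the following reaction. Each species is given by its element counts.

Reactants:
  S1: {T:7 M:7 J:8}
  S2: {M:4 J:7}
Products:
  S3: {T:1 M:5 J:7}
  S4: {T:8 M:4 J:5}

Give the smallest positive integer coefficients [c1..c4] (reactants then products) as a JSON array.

T: 3·7+3·0 = 21 | 5·1+2·8 = 21
M: 3·7+3·4 = 33 | 5·5+2·4 = 33
J: 3·8+3·7 = 45 | 5·7+2·5 = 45
gcd(3,3,5,2) = 1

Coefficients: [3, 3, 5, 2]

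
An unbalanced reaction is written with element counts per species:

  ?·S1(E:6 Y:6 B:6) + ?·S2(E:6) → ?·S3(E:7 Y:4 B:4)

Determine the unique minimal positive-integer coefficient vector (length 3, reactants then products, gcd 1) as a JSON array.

E: 4·6+3·6 = 42 | 6·7 = 42
Y: 4·6+3·0 = 24 | 6·4 = 24
B: 4·6+3·0 = 24 | 6·4 = 24
gcd(4,3,6) = 1

Coefficients: [4, 3, 6]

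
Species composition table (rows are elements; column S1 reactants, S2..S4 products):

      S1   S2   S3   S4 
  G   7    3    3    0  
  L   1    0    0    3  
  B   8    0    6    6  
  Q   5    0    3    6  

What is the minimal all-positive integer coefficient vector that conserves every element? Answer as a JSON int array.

Coefficients: [3, 4, 3, 1]

G: 3·7 = 21 | 4·3+3·3+1·0 = 21
L: 3·1 = 3 | 4·0+3·0+1·3 = 3
B: 3·8 = 24 | 4·0+3·6+1·6 = 24
Q: 3·5 = 15 | 4·0+3·3+1·6 = 15
gcd(3,4,3,1) = 1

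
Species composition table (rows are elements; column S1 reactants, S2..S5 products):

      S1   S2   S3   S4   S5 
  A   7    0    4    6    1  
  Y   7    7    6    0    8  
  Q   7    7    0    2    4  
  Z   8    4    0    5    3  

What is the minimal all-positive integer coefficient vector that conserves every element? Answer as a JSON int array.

Coefficients: [5, 3, 1, 5, 1]

A: 5·7 = 35 | 3·0+1·4+5·6+1·1 = 35
Y: 5·7 = 35 | 3·7+1·6+5·0+1·8 = 35
Q: 5·7 = 35 | 3·7+1·0+5·2+1·4 = 35
Z: 5·8 = 40 | 3·4+1·0+5·5+1·3 = 40
gcd(5,3,1,5,1) = 1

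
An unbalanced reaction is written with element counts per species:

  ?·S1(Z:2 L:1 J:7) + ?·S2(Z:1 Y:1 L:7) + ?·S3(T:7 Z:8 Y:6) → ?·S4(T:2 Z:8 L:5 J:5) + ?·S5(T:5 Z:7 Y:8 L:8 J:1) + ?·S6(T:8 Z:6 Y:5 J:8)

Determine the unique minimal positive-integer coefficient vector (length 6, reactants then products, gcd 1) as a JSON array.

T: 5·0+6·0+6·7 = 42 | 3·2+4·5+2·8 = 42
Z: 5·2+6·1+6·8 = 64 | 3·8+4·7+2·6 = 64
Y: 5·0+6·1+6·6 = 42 | 3·0+4·8+2·5 = 42
L: 5·1+6·7+6·0 = 47 | 3·5+4·8+2·0 = 47
J: 5·7+6·0+6·0 = 35 | 3·5+4·1+2·8 = 35
gcd(5,6,6,3,4,2) = 1

Coefficients: [5, 6, 6, 3, 4, 2]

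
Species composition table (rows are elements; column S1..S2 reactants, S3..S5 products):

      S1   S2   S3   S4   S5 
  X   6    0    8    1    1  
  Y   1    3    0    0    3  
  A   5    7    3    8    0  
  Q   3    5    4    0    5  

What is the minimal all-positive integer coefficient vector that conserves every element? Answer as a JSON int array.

Coefficients: [3, 4, 1, 5, 5]

X: 3·6+4·0 = 18 | 1·8+5·1+5·1 = 18
Y: 3·1+4·3 = 15 | 1·0+5·0+5·3 = 15
A: 3·5+4·7 = 43 | 1·3+5·8+5·0 = 43
Q: 3·3+4·5 = 29 | 1·4+5·0+5·5 = 29
gcd(3,4,1,5,5) = 1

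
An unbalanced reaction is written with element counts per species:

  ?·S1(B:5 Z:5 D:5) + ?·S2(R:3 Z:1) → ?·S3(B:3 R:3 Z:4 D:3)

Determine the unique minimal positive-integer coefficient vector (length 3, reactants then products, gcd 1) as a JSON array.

B: 3·5+5·0 = 15 | 5·3 = 15
R: 3·0+5·3 = 15 | 5·3 = 15
Z: 3·5+5·1 = 20 | 5·4 = 20
D: 3·5+5·0 = 15 | 5·3 = 15
gcd(3,5,5) = 1

Coefficients: [3, 5, 5]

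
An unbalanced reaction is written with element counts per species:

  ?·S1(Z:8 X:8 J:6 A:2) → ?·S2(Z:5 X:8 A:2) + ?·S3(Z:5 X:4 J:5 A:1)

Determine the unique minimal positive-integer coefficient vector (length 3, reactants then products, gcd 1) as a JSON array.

Coefficients: [5, 2, 6]

Z: 5·8 = 40 | 2·5+6·5 = 40
X: 5·8 = 40 | 2·8+6·4 = 40
J: 5·6 = 30 | 2·0+6·5 = 30
A: 5·2 = 10 | 2·2+6·1 = 10
gcd(5,2,6) = 1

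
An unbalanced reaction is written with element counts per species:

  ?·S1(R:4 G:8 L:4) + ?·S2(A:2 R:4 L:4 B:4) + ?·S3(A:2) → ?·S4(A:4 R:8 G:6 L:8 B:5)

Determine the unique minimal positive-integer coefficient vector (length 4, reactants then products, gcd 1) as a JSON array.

A: 3·0+5·2+3·2 = 16 | 4·4 = 16
R: 3·4+5·4+3·0 = 32 | 4·8 = 32
G: 3·8+5·0+3·0 = 24 | 4·6 = 24
L: 3·4+5·4+3·0 = 32 | 4·8 = 32
B: 3·0+5·4+3·0 = 20 | 4·5 = 20
gcd(3,5,3,4) = 1

Coefficients: [3, 5, 3, 4]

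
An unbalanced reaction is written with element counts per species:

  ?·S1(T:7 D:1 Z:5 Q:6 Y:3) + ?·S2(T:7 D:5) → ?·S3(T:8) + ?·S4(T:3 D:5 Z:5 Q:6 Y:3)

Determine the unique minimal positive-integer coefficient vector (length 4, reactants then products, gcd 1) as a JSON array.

T: 5·7+4·7 = 63 | 6·8+5·3 = 63
D: 5·1+4·5 = 25 | 6·0+5·5 = 25
Z: 5·5+4·0 = 25 | 6·0+5·5 = 25
Q: 5·6+4·0 = 30 | 6·0+5·6 = 30
Y: 5·3+4·0 = 15 | 6·0+5·3 = 15
gcd(5,4,6,5) = 1

Coefficients: [5, 4, 6, 5]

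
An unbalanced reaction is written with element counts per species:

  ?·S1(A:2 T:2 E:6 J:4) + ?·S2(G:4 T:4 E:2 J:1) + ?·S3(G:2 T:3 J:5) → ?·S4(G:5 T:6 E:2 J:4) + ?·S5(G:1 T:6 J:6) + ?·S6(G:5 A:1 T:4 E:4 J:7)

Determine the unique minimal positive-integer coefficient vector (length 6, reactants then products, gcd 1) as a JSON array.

Coefficients: [1, 6, 6, 5, 1, 2]

G: 1·0+6·4+6·2 = 36 | 5·5+1·1+2·5 = 36
A: 1·2+6·0+6·0 = 2 | 5·0+1·0+2·1 = 2
T: 1·2+6·4+6·3 = 44 | 5·6+1·6+2·4 = 44
E: 1·6+6·2+6·0 = 18 | 5·2+1·0+2·4 = 18
J: 1·4+6·1+6·5 = 40 | 5·4+1·6+2·7 = 40
gcd(1,6,6,5,1,2) = 1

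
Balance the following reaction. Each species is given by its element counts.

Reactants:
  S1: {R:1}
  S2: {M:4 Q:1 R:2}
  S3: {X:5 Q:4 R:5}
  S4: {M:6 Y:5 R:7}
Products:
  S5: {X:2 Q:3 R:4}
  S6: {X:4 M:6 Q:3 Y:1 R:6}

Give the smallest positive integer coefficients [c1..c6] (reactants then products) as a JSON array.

Coefficients: [1, 6, 6, 1, 5, 5]

X: 1·0+6·0+6·5+1·0 = 30 | 5·2+5·4 = 30
M: 1·0+6·4+6·0+1·6 = 30 | 5·0+5·6 = 30
Q: 1·0+6·1+6·4+1·0 = 30 | 5·3+5·3 = 30
Y: 1·0+6·0+6·0+1·5 = 5 | 5·0+5·1 = 5
R: 1·1+6·2+6·5+1·7 = 50 | 5·4+5·6 = 50
gcd(1,6,6,1,5,5) = 1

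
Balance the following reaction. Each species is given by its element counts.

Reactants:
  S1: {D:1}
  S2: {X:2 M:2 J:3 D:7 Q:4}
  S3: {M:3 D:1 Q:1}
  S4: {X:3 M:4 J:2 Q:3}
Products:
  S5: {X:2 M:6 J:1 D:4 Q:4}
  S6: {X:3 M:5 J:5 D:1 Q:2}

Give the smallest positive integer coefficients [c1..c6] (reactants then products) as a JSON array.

Coefficients: [5, 1, 5, 3, 4, 1]

X: 5·0+1·2+5·0+3·3 = 11 | 4·2+1·3 = 11
M: 5·0+1·2+5·3+3·4 = 29 | 4·6+1·5 = 29
J: 5·0+1·3+5·0+3·2 = 9 | 4·1+1·5 = 9
D: 5·1+1·7+5·1+3·0 = 17 | 4·4+1·1 = 17
Q: 5·0+1·4+5·1+3·3 = 18 | 4·4+1·2 = 18
gcd(5,1,5,3,4,1) = 1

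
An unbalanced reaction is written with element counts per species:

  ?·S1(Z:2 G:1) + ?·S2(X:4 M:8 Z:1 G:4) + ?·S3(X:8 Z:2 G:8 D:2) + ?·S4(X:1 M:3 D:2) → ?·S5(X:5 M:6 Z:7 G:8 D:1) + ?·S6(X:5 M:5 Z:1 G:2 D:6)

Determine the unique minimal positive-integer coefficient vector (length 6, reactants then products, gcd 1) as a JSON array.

X: 6·0+1·4+1·8+3·1 = 15 | 2·5+1·5 = 15
M: 6·0+1·8+1·0+3·3 = 17 | 2·6+1·5 = 17
Z: 6·2+1·1+1·2+3·0 = 15 | 2·7+1·1 = 15
G: 6·1+1·4+1·8+3·0 = 18 | 2·8+1·2 = 18
D: 6·0+1·0+1·2+3·2 = 8 | 2·1+1·6 = 8
gcd(6,1,1,3,2,1) = 1

Coefficients: [6, 1, 1, 3, 2, 1]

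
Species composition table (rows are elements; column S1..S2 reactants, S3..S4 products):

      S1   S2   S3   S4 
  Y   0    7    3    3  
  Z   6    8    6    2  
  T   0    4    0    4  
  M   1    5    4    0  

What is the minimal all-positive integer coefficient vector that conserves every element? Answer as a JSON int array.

Coefficients: [1, 3, 4, 3]

Y: 1·0+3·7 = 21 | 4·3+3·3 = 21
Z: 1·6+3·8 = 30 | 4·6+3·2 = 30
T: 1·0+3·4 = 12 | 4·0+3·4 = 12
M: 1·1+3·5 = 16 | 4·4+3·0 = 16
gcd(1,3,4,3) = 1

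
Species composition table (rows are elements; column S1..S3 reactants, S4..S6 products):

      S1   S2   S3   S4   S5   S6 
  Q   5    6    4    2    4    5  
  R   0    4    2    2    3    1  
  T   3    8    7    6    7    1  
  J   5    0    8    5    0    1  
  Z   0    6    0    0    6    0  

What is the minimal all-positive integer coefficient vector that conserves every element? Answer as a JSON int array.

Q: 1·5+5·6+1·4 = 39 | 2·2+5·4+3·5 = 39
R: 1·0+5·4+1·2 = 22 | 2·2+5·3+3·1 = 22
T: 1·3+5·8+1·7 = 50 | 2·6+5·7+3·1 = 50
J: 1·5+5·0+1·8 = 13 | 2·5+5·0+3·1 = 13
Z: 1·0+5·6+1·0 = 30 | 2·0+5·6+3·0 = 30
gcd(1,5,1,2,5,3) = 1

Coefficients: [1, 5, 1, 2, 5, 3]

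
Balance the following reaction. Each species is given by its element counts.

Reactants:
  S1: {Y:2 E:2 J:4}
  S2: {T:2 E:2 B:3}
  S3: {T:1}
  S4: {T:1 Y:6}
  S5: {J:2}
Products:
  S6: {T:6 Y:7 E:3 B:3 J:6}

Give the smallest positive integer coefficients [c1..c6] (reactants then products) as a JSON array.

Coefficients: [1, 2, 6, 2, 4, 2]

T: 1·0+2·2+6·1+2·1+4·0 = 12 | 2·6 = 12
Y: 1·2+2·0+6·0+2·6+4·0 = 14 | 2·7 = 14
E: 1·2+2·2+6·0+2·0+4·0 = 6 | 2·3 = 6
B: 1·0+2·3+6·0+2·0+4·0 = 6 | 2·3 = 6
J: 1·4+2·0+6·0+2·0+4·2 = 12 | 2·6 = 12
gcd(1,2,6,2,4,2) = 1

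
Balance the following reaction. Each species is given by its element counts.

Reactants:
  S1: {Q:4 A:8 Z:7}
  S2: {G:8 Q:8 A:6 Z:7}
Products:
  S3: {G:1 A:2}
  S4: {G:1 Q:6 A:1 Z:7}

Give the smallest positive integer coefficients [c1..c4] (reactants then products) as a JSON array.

Coefficients: [1, 1, 6, 2]

G: 1·0+1·8 = 8 | 6·1+2·1 = 8
Q: 1·4+1·8 = 12 | 6·0+2·6 = 12
A: 1·8+1·6 = 14 | 6·2+2·1 = 14
Z: 1·7+1·7 = 14 | 6·0+2·7 = 14
gcd(1,1,6,2) = 1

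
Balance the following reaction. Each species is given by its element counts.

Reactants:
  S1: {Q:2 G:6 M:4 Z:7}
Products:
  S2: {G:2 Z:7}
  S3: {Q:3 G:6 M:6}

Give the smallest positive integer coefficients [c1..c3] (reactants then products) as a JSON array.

Q: 3·2 = 6 | 3·0+2·3 = 6
G: 3·6 = 18 | 3·2+2·6 = 18
M: 3·4 = 12 | 3·0+2·6 = 12
Z: 3·7 = 21 | 3·7+2·0 = 21
gcd(3,3,2) = 1

Coefficients: [3, 3, 2]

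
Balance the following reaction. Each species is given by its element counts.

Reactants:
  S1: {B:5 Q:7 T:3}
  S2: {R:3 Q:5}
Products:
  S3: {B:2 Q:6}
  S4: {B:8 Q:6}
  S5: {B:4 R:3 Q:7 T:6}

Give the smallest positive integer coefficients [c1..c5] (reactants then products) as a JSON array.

B: 6·5+3·0 = 30 | 5·2+1·8+3·4 = 30
R: 6·0+3·3 = 9 | 5·0+1·0+3·3 = 9
Q: 6·7+3·5 = 57 | 5·6+1·6+3·7 = 57
T: 6·3+3·0 = 18 | 5·0+1·0+3·6 = 18
gcd(6,3,5,1,3) = 1

Coefficients: [6, 3, 5, 1, 3]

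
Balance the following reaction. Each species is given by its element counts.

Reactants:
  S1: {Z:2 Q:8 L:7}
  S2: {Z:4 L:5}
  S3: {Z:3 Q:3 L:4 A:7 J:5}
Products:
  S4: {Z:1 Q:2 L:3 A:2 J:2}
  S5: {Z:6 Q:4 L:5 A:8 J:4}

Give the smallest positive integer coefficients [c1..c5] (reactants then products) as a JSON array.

Z: 1·2+1·4+4·3 = 18 | 6·1+2·6 = 18
Q: 1·8+1·0+4·3 = 20 | 6·2+2·4 = 20
L: 1·7+1·5+4·4 = 28 | 6·3+2·5 = 28
A: 1·0+1·0+4·7 = 28 | 6·2+2·8 = 28
J: 1·0+1·0+4·5 = 20 | 6·2+2·4 = 20
gcd(1,1,4,6,2) = 1

Coefficients: [1, 1, 4, 6, 2]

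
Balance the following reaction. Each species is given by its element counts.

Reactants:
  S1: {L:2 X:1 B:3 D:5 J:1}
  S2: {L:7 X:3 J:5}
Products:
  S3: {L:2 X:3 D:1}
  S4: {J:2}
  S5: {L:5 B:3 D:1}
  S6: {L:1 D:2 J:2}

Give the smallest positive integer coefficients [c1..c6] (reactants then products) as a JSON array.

Coefficients: [3, 3, 4, 5, 3, 4]

L: 3·2+3·7 = 27 | 4·2+5·0+3·5+4·1 = 27
X: 3·1+3·3 = 12 | 4·3+5·0+3·0+4·0 = 12
B: 3·3+3·0 = 9 | 4·0+5·0+3·3+4·0 = 9
D: 3·5+3·0 = 15 | 4·1+5·0+3·1+4·2 = 15
J: 3·1+3·5 = 18 | 4·0+5·2+3·0+4·2 = 18
gcd(3,3,4,5,3,4) = 1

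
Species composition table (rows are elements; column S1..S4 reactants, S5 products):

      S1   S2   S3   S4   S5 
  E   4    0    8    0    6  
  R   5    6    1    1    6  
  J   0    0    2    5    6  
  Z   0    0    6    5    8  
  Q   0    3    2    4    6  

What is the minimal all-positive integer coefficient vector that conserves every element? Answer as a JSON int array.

E: 3·4+2·0+3·8+6·0 = 36 | 6·6 = 36
R: 3·5+2·6+3·1+6·1 = 36 | 6·6 = 36
J: 3·0+2·0+3·2+6·5 = 36 | 6·6 = 36
Z: 3·0+2·0+3·6+6·5 = 48 | 6·8 = 48
Q: 3·0+2·3+3·2+6·4 = 36 | 6·6 = 36
gcd(3,2,3,6,6) = 1

Coefficients: [3, 2, 3, 6, 6]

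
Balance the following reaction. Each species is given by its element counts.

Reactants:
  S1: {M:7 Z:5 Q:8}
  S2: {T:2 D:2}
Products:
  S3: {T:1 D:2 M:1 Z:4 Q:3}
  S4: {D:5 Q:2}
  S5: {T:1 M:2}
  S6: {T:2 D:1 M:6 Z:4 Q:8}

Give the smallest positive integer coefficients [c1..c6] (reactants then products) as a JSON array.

Coefficients: [4, 6, 2, 1, 4, 3]

T: 4·0+6·2 = 12 | 2·1+1·0+4·1+3·2 = 12
D: 4·0+6·2 = 12 | 2·2+1·5+4·0+3·1 = 12
M: 4·7+6·0 = 28 | 2·1+1·0+4·2+3·6 = 28
Z: 4·5+6·0 = 20 | 2·4+1·0+4·0+3·4 = 20
Q: 4·8+6·0 = 32 | 2·3+1·2+4·0+3·8 = 32
gcd(4,6,2,1,4,3) = 1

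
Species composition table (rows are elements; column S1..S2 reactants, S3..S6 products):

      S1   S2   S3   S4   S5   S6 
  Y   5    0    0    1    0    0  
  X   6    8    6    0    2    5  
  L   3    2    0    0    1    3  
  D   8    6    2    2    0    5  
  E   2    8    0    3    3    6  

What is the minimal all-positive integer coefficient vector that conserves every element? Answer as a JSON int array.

Y: 1·5+5·0 = 5 | 4·0+5·1+1·0+4·0 = 5
X: 1·6+5·8 = 46 | 4·6+5·0+1·2+4·5 = 46
L: 1·3+5·2 = 13 | 4·0+5·0+1·1+4·3 = 13
D: 1·8+5·6 = 38 | 4·2+5·2+1·0+4·5 = 38
E: 1·2+5·8 = 42 | 4·0+5·3+1·3+4·6 = 42
gcd(1,5,4,5,1,4) = 1

Coefficients: [1, 5, 4, 5, 1, 4]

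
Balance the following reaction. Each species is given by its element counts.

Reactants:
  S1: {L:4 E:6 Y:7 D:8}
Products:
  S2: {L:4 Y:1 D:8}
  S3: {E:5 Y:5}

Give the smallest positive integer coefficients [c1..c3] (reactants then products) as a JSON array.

Coefficients: [5, 5, 6]

L: 5·4 = 20 | 5·4+6·0 = 20
E: 5·6 = 30 | 5·0+6·5 = 30
Y: 5·7 = 35 | 5·1+6·5 = 35
D: 5·8 = 40 | 5·8+6·0 = 40
gcd(5,5,6) = 1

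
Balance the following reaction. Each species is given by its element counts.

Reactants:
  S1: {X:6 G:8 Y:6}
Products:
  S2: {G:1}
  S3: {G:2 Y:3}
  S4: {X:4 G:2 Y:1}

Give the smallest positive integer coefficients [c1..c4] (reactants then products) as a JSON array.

X: 2·6 = 12 | 4·0+3·0+3·4 = 12
G: 2·8 = 16 | 4·1+3·2+3·2 = 16
Y: 2·6 = 12 | 4·0+3·3+3·1 = 12
gcd(2,4,3,3) = 1

Coefficients: [2, 4, 3, 3]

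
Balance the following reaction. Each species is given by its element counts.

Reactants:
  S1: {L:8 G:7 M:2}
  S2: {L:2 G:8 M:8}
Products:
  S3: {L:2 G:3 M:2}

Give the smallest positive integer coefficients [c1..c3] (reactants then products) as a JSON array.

L: 1·8+1·2 = 10 | 5·2 = 10
G: 1·7+1·8 = 15 | 5·3 = 15
M: 1·2+1·8 = 10 | 5·2 = 10
gcd(1,1,5) = 1

Coefficients: [1, 1, 5]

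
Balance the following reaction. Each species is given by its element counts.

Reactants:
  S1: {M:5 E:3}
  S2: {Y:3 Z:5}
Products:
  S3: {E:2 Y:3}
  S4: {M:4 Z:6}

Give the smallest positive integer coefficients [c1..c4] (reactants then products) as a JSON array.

M: 4·5+6·0 = 20 | 6·0+5·4 = 20
E: 4·3+6·0 = 12 | 6·2+5·0 = 12
Y: 4·0+6·3 = 18 | 6·3+5·0 = 18
Z: 4·0+6·5 = 30 | 6·0+5·6 = 30
gcd(4,6,6,5) = 1

Coefficients: [4, 6, 6, 5]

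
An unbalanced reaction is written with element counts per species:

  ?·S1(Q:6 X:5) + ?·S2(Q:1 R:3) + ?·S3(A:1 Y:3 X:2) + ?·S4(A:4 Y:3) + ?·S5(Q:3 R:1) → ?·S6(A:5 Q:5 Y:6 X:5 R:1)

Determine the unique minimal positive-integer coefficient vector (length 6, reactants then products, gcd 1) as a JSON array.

Coefficients: [3, 1, 5, 5, 2, 5]

A: 3·0+1·0+5·1+5·4+2·0 = 25 | 5·5 = 25
Q: 3·6+1·1+5·0+5·0+2·3 = 25 | 5·5 = 25
Y: 3·0+1·0+5·3+5·3+2·0 = 30 | 5·6 = 30
X: 3·5+1·0+5·2+5·0+2·0 = 25 | 5·5 = 25
R: 3·0+1·3+5·0+5·0+2·1 = 5 | 5·1 = 5
gcd(3,1,5,5,2,5) = 1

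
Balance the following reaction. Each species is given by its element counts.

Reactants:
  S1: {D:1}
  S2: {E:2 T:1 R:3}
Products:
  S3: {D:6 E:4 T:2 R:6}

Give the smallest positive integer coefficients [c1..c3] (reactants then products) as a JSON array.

Coefficients: [6, 2, 1]

D: 6·1+2·0 = 6 | 1·6 = 6
E: 6·0+2·2 = 4 | 1·4 = 4
T: 6·0+2·1 = 2 | 1·2 = 2
R: 6·0+2·3 = 6 | 1·6 = 6
gcd(6,2,1) = 1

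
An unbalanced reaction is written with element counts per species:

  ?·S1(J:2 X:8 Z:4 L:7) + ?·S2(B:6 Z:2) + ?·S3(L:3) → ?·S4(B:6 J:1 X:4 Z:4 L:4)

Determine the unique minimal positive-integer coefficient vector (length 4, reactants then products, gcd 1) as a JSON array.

B: 3·0+6·6+1·0 = 36 | 6·6 = 36
J: 3·2+6·0+1·0 = 6 | 6·1 = 6
X: 3·8+6·0+1·0 = 24 | 6·4 = 24
Z: 3·4+6·2+1·0 = 24 | 6·4 = 24
L: 3·7+6·0+1·3 = 24 | 6·4 = 24
gcd(3,6,1,6) = 1

Coefficients: [3, 6, 1, 6]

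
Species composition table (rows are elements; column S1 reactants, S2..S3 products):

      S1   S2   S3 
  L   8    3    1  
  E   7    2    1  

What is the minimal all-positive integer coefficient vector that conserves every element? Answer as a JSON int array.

Coefficients: [1, 1, 5]

L: 1·8 = 8 | 1·3+5·1 = 8
E: 1·7 = 7 | 1·2+5·1 = 7
gcd(1,1,5) = 1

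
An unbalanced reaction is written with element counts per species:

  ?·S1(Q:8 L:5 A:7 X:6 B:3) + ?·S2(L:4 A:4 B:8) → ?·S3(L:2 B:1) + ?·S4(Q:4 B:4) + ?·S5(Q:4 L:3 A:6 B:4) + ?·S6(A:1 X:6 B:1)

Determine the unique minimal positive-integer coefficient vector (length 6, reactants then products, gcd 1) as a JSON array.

Coefficients: [3, 3, 6, 1, 5, 3]

Q: 3·8+3·0 = 24 | 6·0+1·4+5·4+3·0 = 24
L: 3·5+3·4 = 27 | 6·2+1·0+5·3+3·0 = 27
A: 3·7+3·4 = 33 | 6·0+1·0+5·6+3·1 = 33
X: 3·6+3·0 = 18 | 6·0+1·0+5·0+3·6 = 18
B: 3·3+3·8 = 33 | 6·1+1·4+5·4+3·1 = 33
gcd(3,3,6,1,5,3) = 1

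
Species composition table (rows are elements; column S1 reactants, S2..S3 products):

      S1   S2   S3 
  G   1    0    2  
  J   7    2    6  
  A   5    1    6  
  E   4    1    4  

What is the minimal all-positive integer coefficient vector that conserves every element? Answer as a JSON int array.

G: 2·1 = 2 | 4·0+1·2 = 2
J: 2·7 = 14 | 4·2+1·6 = 14
A: 2·5 = 10 | 4·1+1·6 = 10
E: 2·4 = 8 | 4·1+1·4 = 8
gcd(2,4,1) = 1

Coefficients: [2, 4, 1]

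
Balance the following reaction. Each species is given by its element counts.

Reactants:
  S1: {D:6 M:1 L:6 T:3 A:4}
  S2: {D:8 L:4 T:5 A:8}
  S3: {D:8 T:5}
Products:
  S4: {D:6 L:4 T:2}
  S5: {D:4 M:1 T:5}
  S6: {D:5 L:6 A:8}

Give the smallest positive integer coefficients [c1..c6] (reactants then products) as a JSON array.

D: 6·6+1·8+3·8 = 68 | 4·6+6·4+4·5 = 68
M: 6·1+1·0+3·0 = 6 | 4·0+6·1+4·0 = 6
L: 6·6+1·4+3·0 = 40 | 4·4+6·0+4·6 = 40
T: 6·3+1·5+3·5 = 38 | 4·2+6·5+4·0 = 38
A: 6·4+1·8+3·0 = 32 | 4·0+6·0+4·8 = 32
gcd(6,1,3,4,6,4) = 1

Coefficients: [6, 1, 3, 4, 6, 4]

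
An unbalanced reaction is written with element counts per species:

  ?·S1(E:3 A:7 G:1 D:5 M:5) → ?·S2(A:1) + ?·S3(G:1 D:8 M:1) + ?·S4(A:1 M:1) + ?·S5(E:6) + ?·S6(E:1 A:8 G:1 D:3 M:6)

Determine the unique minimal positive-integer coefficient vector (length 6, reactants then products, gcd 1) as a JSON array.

E: 5·3 = 15 | 6·0+2·0+5·0+2·6+3·1 = 15
A: 5·7 = 35 | 6·1+2·0+5·1+2·0+3·8 = 35
G: 5·1 = 5 | 6·0+2·1+5·0+2·0+3·1 = 5
D: 5·5 = 25 | 6·0+2·8+5·0+2·0+3·3 = 25
M: 5·5 = 25 | 6·0+2·1+5·1+2·0+3·6 = 25
gcd(5,6,2,5,2,3) = 1

Coefficients: [5, 6, 2, 5, 2, 3]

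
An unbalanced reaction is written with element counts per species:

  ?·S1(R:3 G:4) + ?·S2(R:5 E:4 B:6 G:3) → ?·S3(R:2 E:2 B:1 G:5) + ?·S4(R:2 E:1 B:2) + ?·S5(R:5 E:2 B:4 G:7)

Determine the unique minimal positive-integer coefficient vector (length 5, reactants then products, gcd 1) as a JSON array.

R: 2·3+3·5 = 21 | 2·2+6·2+1·5 = 21
E: 2·0+3·4 = 12 | 2·2+6·1+1·2 = 12
B: 2·0+3·6 = 18 | 2·1+6·2+1·4 = 18
G: 2·4+3·3 = 17 | 2·5+6·0+1·7 = 17
gcd(2,3,2,6,1) = 1

Coefficients: [2, 3, 2, 6, 1]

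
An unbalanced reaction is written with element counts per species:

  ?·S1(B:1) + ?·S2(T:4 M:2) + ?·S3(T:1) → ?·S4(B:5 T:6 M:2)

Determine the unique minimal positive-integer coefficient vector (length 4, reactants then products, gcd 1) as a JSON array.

B: 5·1+1·0+2·0 = 5 | 1·5 = 5
T: 5·0+1·4+2·1 = 6 | 1·6 = 6
M: 5·0+1·2+2·0 = 2 | 1·2 = 2
gcd(5,1,2,1) = 1

Coefficients: [5, 1, 2, 1]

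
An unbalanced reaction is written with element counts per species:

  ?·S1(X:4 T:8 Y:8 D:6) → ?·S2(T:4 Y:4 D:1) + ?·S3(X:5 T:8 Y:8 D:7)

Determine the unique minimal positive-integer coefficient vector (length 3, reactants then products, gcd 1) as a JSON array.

X: 5·4 = 20 | 2·0+4·5 = 20
T: 5·8 = 40 | 2·4+4·8 = 40
Y: 5·8 = 40 | 2·4+4·8 = 40
D: 5·6 = 30 | 2·1+4·7 = 30
gcd(5,2,4) = 1

Coefficients: [5, 2, 4]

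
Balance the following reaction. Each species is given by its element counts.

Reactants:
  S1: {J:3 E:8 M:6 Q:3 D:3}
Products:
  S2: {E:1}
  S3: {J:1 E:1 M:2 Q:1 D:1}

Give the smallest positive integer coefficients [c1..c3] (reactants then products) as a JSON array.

J: 1·3 = 3 | 5·0+3·1 = 3
E: 1·8 = 8 | 5·1+3·1 = 8
M: 1·6 = 6 | 5·0+3·2 = 6
Q: 1·3 = 3 | 5·0+3·1 = 3
D: 1·3 = 3 | 5·0+3·1 = 3
gcd(1,5,3) = 1

Coefficients: [1, 5, 3]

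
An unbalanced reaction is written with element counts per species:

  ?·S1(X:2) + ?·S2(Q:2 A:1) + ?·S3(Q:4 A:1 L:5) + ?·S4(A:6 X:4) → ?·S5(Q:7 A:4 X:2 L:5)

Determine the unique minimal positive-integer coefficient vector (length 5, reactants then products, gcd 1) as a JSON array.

Q: 2·0+6·2+4·4+1·0 = 28 | 4·7 = 28
A: 2·0+6·1+4·1+1·6 = 16 | 4·4 = 16
X: 2·2+6·0+4·0+1·4 = 8 | 4·2 = 8
L: 2·0+6·0+4·5+1·0 = 20 | 4·5 = 20
gcd(2,6,4,1,4) = 1

Coefficients: [2, 6, 4, 1, 4]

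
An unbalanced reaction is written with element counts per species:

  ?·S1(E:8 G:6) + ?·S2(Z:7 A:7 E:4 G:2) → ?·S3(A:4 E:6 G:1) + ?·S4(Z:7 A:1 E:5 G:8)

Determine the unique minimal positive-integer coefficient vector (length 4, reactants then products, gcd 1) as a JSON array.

Z: 5·0+4·7 = 28 | 6·0+4·7 = 28
A: 5·0+4·7 = 28 | 6·4+4·1 = 28
E: 5·8+4·4 = 56 | 6·6+4·5 = 56
G: 5·6+4·2 = 38 | 6·1+4·8 = 38
gcd(5,4,6,4) = 1

Coefficients: [5, 4, 6, 4]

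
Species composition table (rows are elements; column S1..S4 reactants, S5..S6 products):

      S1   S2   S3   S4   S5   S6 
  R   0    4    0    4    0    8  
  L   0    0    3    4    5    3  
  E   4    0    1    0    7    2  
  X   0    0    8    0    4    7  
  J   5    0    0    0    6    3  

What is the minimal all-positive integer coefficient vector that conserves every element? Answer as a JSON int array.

Coefficients: [6, 5, 5, 3, 3, 4]

R: 6·0+5·4+5·0+3·4 = 32 | 3·0+4·8 = 32
L: 6·0+5·0+5·3+3·4 = 27 | 3·5+4·3 = 27
E: 6·4+5·0+5·1+3·0 = 29 | 3·7+4·2 = 29
X: 6·0+5·0+5·8+3·0 = 40 | 3·4+4·7 = 40
J: 6·5+5·0+5·0+3·0 = 30 | 3·6+4·3 = 30
gcd(6,5,5,3,3,4) = 1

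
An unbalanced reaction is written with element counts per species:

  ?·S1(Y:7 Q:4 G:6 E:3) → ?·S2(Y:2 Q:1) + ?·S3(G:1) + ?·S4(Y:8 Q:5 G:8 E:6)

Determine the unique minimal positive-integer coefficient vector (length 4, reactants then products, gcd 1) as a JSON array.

Coefficients: [2, 3, 4, 1]

Y: 2·7 = 14 | 3·2+4·0+1·8 = 14
Q: 2·4 = 8 | 3·1+4·0+1·5 = 8
G: 2·6 = 12 | 3·0+4·1+1·8 = 12
E: 2·3 = 6 | 3·0+4·0+1·6 = 6
gcd(2,3,4,1) = 1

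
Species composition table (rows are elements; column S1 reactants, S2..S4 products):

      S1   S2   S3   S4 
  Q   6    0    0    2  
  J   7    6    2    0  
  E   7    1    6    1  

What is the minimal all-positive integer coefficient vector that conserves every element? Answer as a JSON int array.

Q: 2·6 = 12 | 2·0+1·0+6·2 = 12
J: 2·7 = 14 | 2·6+1·2+6·0 = 14
E: 2·7 = 14 | 2·1+1·6+6·1 = 14
gcd(2,2,1,6) = 1

Coefficients: [2, 2, 1, 6]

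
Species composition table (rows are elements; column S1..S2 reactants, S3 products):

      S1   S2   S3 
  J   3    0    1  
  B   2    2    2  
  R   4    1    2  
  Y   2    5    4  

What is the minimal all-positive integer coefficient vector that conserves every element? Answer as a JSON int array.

Coefficients: [1, 2, 3]

J: 1·3+2·0 = 3 | 3·1 = 3
B: 1·2+2·2 = 6 | 3·2 = 6
R: 1·4+2·1 = 6 | 3·2 = 6
Y: 1·2+2·5 = 12 | 3·4 = 12
gcd(1,2,3) = 1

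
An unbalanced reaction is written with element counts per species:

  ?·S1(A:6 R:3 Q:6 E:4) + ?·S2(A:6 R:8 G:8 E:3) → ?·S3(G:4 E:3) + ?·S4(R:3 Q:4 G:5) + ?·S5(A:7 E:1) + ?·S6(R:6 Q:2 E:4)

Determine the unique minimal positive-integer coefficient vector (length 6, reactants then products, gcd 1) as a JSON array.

Coefficients: [4, 3, 1, 4, 6, 4]

A: 4·6+3·6 = 42 | 1·0+4·0+6·7+4·0 = 42
R: 4·3+3·8 = 36 | 1·0+4·3+6·0+4·6 = 36
Q: 4·6+3·0 = 24 | 1·0+4·4+6·0+4·2 = 24
G: 4·0+3·8 = 24 | 1·4+4·5+6·0+4·0 = 24
E: 4·4+3·3 = 25 | 1·3+4·0+6·1+4·4 = 25
gcd(4,3,1,4,6,4) = 1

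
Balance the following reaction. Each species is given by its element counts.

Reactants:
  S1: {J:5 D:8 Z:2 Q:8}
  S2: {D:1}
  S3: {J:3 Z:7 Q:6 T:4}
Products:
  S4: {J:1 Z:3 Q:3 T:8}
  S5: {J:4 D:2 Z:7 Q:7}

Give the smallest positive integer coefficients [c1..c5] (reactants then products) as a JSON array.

J: 1·5+2·0+6·3 = 23 | 3·1+5·4 = 23
D: 1·8+2·1+6·0 = 10 | 3·0+5·2 = 10
Z: 1·2+2·0+6·7 = 44 | 3·3+5·7 = 44
Q: 1·8+2·0+6·6 = 44 | 3·3+5·7 = 44
T: 1·0+2·0+6·4 = 24 | 3·8+5·0 = 24
gcd(1,2,6,3,5) = 1

Coefficients: [1, 2, 6, 3, 5]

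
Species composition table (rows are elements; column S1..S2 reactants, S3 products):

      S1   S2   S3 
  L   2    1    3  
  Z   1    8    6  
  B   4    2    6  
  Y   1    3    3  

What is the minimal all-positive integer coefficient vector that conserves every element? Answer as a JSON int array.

Coefficients: [6, 3, 5]

L: 6·2+3·1 = 15 | 5·3 = 15
Z: 6·1+3·8 = 30 | 5·6 = 30
B: 6·4+3·2 = 30 | 5·6 = 30
Y: 6·1+3·3 = 15 | 5·3 = 15
gcd(6,3,5) = 1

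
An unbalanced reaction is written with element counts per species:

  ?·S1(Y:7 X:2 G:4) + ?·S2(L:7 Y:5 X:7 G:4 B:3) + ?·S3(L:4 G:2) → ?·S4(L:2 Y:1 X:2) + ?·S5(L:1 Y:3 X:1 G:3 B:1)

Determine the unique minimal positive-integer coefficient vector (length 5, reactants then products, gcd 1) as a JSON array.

Coefficients: [2, 2, 1, 6, 6]

L: 2·0+2·7+1·4 = 18 | 6·2+6·1 = 18
Y: 2·7+2·5+1·0 = 24 | 6·1+6·3 = 24
X: 2·2+2·7+1·0 = 18 | 6·2+6·1 = 18
G: 2·4+2·4+1·2 = 18 | 6·0+6·3 = 18
B: 2·0+2·3+1·0 = 6 | 6·0+6·1 = 6
gcd(2,2,1,6,6) = 1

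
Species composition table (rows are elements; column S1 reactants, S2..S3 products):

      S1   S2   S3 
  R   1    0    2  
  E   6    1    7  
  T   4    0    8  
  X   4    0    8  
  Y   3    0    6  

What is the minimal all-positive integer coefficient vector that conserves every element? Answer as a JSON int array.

R: 2·1 = 2 | 5·0+1·2 = 2
E: 2·6 = 12 | 5·1+1·7 = 12
T: 2·4 = 8 | 5·0+1·8 = 8
X: 2·4 = 8 | 5·0+1·8 = 8
Y: 2·3 = 6 | 5·0+1·6 = 6
gcd(2,5,1) = 1

Coefficients: [2, 5, 1]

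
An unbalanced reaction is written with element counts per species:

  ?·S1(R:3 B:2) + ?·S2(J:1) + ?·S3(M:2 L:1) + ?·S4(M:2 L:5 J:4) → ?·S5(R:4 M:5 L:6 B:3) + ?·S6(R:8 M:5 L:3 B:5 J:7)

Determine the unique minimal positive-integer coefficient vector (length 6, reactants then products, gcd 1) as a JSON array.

R: 4·3+3·0+4·0+1·0 = 12 | 1·4+1·8 = 12
M: 4·0+3·0+4·2+1·2 = 10 | 1·5+1·5 = 10
L: 4·0+3·0+4·1+1·5 = 9 | 1·6+1·3 = 9
B: 4·2+3·0+4·0+1·0 = 8 | 1·3+1·5 = 8
J: 4·0+3·1+4·0+1·4 = 7 | 1·0+1·7 = 7
gcd(4,3,4,1,1,1) = 1

Coefficients: [4, 3, 4, 1, 1, 1]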